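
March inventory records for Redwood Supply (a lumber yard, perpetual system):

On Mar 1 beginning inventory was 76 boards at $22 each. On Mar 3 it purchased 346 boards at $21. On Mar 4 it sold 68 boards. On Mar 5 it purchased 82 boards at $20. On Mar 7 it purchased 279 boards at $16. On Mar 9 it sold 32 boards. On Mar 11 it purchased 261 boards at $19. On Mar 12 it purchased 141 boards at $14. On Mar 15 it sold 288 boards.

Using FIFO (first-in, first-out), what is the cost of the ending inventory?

Mar 4, 68 sold [FIFO — oldest first]: 68 @ $22 = $1,496
Mar 9, 32 sold [FIFO — oldest first]: 8 @ $22 + 24 @ $21 = $680
Mar 15, 288 sold [FIFO — oldest first]: 288 @ $21 = $6,048
Total COGS = $1,496 + $680 + $6,048 = $8,224
Ending inventory: 34 @ $21 + 82 @ $20 + 279 @ $16 + 261 @ $19 + 141 @ $14 = $13,751

Ending inventory = $13,751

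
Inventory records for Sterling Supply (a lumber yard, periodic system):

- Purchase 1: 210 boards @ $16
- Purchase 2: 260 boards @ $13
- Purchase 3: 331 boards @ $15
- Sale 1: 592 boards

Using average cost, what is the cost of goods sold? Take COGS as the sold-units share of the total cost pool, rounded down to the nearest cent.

COGS = $8,650.88

Sale 1, sell 592: 592/801 × $11,705.00 → $8,650.88
Ending inventory (cost pool remaining) = $3,054.12
Check: goods available $11,705.00 = COGS $8,650.88 + ending $3,054.12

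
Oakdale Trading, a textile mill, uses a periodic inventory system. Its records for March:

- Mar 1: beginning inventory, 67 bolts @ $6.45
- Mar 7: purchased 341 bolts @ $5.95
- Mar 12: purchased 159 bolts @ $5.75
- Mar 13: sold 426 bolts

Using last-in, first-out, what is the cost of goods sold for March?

COGS = $2,502.90

Mar 13, 426 sold [LIFO — newest first]: 159 @ $5.75 + 267 @ $5.95 = $2,502.90
Ending inventory: 67 @ $6.45 + 74 @ $5.95 = $872.45
Check: goods available $3,375.35 = COGS $2,502.90 + ending $872.45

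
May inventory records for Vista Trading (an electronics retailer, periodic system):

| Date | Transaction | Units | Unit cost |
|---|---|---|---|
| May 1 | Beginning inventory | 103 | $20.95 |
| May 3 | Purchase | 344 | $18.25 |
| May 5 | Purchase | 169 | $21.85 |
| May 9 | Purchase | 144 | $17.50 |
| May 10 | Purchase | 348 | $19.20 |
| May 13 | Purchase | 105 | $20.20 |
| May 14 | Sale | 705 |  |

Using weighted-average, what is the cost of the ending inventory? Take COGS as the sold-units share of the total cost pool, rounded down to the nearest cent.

May 14, sell 705: 705/1213 × $23,451.10 → $13,629.86
Ending inventory (cost pool remaining) = $9,821.24
Check: goods available $23,451.10 = COGS $13,629.86 + ending $9,821.24

Ending inventory = $9,821.24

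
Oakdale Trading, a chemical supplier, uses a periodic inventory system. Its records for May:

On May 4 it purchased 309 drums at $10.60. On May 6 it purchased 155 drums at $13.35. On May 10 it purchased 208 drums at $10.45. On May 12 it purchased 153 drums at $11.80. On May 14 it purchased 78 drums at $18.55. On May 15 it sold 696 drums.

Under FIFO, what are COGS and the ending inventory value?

COGS = $7,801.45; ending inventory = $2,969.10

May 15, 696 sold [FIFO — oldest first]: 309 @ $10.60 + 155 @ $13.35 + 208 @ $10.45 + 24 @ $11.80 = $7,801.45
Ending inventory: 129 @ $11.80 + 78 @ $18.55 = $2,969.10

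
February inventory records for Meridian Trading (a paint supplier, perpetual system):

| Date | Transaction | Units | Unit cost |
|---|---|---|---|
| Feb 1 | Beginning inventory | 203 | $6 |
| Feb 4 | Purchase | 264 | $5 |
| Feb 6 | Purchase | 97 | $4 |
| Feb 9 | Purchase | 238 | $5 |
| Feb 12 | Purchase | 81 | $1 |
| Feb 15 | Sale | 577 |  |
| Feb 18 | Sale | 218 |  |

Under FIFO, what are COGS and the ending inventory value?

Feb 15, 577 sold [FIFO — oldest first]: 203 @ $6 + 264 @ $5 + 97 @ $4 + 13 @ $5 = $2,991
Feb 18, 218 sold [FIFO — oldest first]: 218 @ $5 = $1,090
Total COGS = $2,991 + $1,090 = $4,081
Ending inventory: 7 @ $5 + 81 @ $1 = $116

COGS = $4,081; ending inventory = $116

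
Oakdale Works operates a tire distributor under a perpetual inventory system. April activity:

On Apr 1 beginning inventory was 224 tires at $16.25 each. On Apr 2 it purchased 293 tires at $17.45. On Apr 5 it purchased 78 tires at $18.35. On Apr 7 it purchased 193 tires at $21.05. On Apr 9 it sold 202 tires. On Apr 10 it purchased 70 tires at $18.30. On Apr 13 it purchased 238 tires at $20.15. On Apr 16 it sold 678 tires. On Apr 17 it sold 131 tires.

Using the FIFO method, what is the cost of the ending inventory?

Apr 9, 202 sold [FIFO — oldest first]: 202 @ $16.25 = $3,282.50
Apr 16, 678 sold [FIFO — oldest first]: 22 @ $16.25 + 293 @ $17.45 + 78 @ $18.35 + 193 @ $21.05 + 70 @ $18.30 + 22 @ $20.15 = $12,688.60
Apr 17, 131 sold [FIFO — oldest first]: 131 @ $20.15 = $2,639.65
Total COGS = $3,282.50 + $12,688.60 + $2,639.65 = $18,610.75
Ending inventory: 85 @ $20.15 = $1,712.75

Ending inventory = $1,712.75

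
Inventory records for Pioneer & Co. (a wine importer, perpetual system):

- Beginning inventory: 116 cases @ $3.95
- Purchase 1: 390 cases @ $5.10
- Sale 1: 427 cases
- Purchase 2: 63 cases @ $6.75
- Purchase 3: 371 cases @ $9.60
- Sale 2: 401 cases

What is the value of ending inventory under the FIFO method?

Sale 1 (427) [FIFO — oldest first]: 116 @ $3.95 + 311 @ $5.10 = $2,044.30
Sale 2 (401) [FIFO — oldest first]: 79 @ $5.10 + 63 @ $6.75 + 259 @ $9.60 = $3,314.55
Total COGS = $2,044.30 + $3,314.55 = $5,358.85
Ending inventory: 112 @ $9.60 = $1,075.20
Check: goods available $6,434.05 = COGS $5,358.85 + ending $1,075.20

Ending inventory = $1,075.20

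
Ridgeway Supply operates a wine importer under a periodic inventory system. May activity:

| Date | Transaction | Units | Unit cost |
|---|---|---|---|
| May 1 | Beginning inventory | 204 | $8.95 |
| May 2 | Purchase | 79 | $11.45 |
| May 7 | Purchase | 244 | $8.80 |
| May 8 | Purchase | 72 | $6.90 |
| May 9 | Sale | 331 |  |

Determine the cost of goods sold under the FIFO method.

May 9, 331 sold [FIFO — oldest first]: 204 @ $8.95 + 79 @ $11.45 + 48 @ $8.80 = $3,152.75
Ending inventory: 196 @ $8.80 + 72 @ $6.90 = $2,221.60

COGS = $3,152.75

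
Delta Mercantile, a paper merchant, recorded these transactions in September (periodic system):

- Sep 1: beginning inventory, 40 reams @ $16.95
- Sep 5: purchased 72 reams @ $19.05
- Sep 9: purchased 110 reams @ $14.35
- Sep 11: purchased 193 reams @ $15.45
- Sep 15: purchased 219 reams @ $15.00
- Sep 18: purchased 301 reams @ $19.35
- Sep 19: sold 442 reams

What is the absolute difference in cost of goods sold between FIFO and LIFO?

$924.40

FIFO COGS: 40 @ $16.95 + 72 @ $19.05 + 110 @ $14.35 + 193 @ $15.45 + 27 @ $15.00 = $7,014.95
LIFO COGS: 301 @ $19.35 + 141 @ $15.00 = $7,939.35
Difference = |$7,014.95 − $7,939.35| = $924.40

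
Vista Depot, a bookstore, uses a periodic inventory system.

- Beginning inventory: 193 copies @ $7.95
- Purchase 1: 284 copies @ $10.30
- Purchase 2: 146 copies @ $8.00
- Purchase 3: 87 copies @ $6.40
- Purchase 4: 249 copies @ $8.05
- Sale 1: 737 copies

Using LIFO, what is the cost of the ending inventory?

Sale 1 (737) [LIFO — newest first]: 249 @ $8.05 + 87 @ $6.40 + 146 @ $8.00 + 255 @ $10.30 = $6,355.75
Ending inventory: 193 @ $7.95 + 29 @ $10.30 = $1,833.05

Ending inventory = $1,833.05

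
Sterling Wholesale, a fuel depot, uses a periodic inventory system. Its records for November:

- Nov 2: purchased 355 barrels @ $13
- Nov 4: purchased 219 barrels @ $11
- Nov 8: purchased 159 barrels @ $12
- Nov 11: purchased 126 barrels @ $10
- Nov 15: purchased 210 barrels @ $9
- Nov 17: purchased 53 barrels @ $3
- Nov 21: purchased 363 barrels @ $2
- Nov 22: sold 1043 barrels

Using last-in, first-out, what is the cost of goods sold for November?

COGS = $7,395

Nov 22, 1043 sold [LIFO — newest first]: 363 @ $2 + 53 @ $3 + 210 @ $9 + 126 @ $10 + 159 @ $12 + 132 @ $11 = $7,395
Ending inventory: 355 @ $13 + 87 @ $11 = $5,572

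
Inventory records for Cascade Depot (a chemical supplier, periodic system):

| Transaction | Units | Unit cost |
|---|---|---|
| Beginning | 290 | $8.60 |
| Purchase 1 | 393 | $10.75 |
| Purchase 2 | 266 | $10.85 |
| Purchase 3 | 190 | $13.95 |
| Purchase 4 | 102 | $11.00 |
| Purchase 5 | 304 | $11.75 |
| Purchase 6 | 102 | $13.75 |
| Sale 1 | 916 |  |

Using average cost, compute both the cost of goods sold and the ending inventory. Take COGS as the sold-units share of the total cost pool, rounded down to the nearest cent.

COGS = $10,206.61; ending inventory = $8,145.24

Sale 1, sell 916: 916/1647 × $18,351.85 → $10,206.61
Ending inventory (cost pool remaining) = $8,145.24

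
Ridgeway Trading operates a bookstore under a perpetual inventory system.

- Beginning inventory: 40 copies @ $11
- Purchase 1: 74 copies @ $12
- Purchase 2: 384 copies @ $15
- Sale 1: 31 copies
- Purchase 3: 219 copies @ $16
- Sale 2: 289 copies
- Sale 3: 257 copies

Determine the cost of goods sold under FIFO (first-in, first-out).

Sale 1 (31) [FIFO — oldest first]: 31 @ $11 = $341
Sale 2 (289) [FIFO — oldest first]: 9 @ $11 + 74 @ $12 + 206 @ $15 = $4,077
Sale 3 (257) [FIFO — oldest first]: 178 @ $15 + 79 @ $16 = $3,934
Total COGS = $341 + $4,077 + $3,934 = $8,352
Ending inventory: 140 @ $16 = $2,240
Check: goods available $10,592 = COGS $8,352 + ending $2,240

COGS = $8,352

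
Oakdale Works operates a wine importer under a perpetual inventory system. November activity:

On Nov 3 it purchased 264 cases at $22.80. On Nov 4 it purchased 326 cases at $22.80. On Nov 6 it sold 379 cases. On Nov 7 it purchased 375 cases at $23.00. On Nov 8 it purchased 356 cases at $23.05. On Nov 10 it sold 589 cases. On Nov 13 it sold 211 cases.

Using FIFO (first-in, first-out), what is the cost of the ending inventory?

Nov 6, 379 sold [FIFO — oldest first]: 264 @ $22.80 + 115 @ $22.80 = $8,641.20
Nov 10, 589 sold [FIFO — oldest first]: 211 @ $22.80 + 375 @ $23.00 + 3 @ $23.05 = $13,504.95
Nov 13, 211 sold [FIFO — oldest first]: 211 @ $23.05 = $4,863.55
Total COGS = $8,641.20 + $13,504.95 + $4,863.55 = $27,009.70
Ending inventory: 142 @ $23.05 = $3,273.10

Ending inventory = $3,273.10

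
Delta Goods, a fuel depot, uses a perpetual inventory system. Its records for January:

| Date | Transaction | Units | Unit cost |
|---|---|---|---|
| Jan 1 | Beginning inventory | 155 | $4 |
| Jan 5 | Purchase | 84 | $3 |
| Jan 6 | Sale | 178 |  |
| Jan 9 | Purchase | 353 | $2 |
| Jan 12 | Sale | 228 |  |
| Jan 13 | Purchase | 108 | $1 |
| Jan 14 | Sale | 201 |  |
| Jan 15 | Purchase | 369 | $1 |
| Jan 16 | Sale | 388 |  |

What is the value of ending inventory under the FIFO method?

Jan 6, 178 sold [FIFO — oldest first]: 155 @ $4 + 23 @ $3 = $689
Jan 12, 228 sold [FIFO — oldest first]: 61 @ $3 + 167 @ $2 = $517
Jan 14, 201 sold [FIFO — oldest first]: 186 @ $2 + 15 @ $1 = $387
Jan 16, 388 sold [FIFO — oldest first]: 93 @ $1 + 295 @ $1 = $388
Total COGS = $689 + $517 + $387 + $388 = $1,981
Ending inventory: 74 @ $1 = $74
Check: goods available $2,055 = COGS $1,981 + ending $74

Ending inventory = $74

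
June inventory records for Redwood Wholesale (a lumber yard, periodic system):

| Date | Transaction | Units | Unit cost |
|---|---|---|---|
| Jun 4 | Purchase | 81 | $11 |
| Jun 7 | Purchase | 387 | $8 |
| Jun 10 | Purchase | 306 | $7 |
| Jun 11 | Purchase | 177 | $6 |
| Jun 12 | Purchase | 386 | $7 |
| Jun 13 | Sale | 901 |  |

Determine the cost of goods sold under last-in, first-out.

Jun 13, 901 sold [LIFO — newest first]: 386 @ $7 + 177 @ $6 + 306 @ $7 + 32 @ $8 = $6,162
Ending inventory: 81 @ $11 + 355 @ $8 = $3,731

COGS = $6,162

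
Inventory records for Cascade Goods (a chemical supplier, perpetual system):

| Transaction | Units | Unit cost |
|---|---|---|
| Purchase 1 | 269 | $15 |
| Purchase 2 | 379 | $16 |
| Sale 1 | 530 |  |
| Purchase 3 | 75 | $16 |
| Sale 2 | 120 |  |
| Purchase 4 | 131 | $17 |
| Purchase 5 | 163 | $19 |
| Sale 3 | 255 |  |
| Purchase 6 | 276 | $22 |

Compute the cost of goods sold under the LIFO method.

COGS = $14,865

Sale 1 (530) [LIFO — newest first]: 379 @ $16 + 151 @ $15 = $8,329
Sale 2 (120) [LIFO — newest first]: 75 @ $16 + 45 @ $15 = $1,875
Sale 3 (255) [LIFO — newest first]: 163 @ $19 + 92 @ $17 = $4,661
Total COGS = $8,329 + $1,875 + $4,661 = $14,865
Ending inventory: 73 @ $15 + 39 @ $17 + 276 @ $22 = $7,830
Check: goods available $22,695 = COGS $14,865 + ending $7,830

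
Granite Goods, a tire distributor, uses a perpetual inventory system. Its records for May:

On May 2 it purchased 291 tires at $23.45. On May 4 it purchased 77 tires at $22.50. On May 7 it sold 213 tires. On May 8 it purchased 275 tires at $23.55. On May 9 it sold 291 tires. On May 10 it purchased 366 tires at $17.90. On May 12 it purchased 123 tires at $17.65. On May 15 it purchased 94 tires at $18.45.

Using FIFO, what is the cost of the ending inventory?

May 7, 213 sold [FIFO — oldest first]: 213 @ $23.45 = $4,994.85
May 9, 291 sold [FIFO — oldest first]: 78 @ $23.45 + 77 @ $22.50 + 136 @ $23.55 = $6,764.40
Total COGS = $4,994.85 + $6,764.40 = $11,759.25
Ending inventory: 139 @ $23.55 + 366 @ $17.90 + 123 @ $17.65 + 94 @ $18.45 = $13,730.10

Ending inventory = $13,730.10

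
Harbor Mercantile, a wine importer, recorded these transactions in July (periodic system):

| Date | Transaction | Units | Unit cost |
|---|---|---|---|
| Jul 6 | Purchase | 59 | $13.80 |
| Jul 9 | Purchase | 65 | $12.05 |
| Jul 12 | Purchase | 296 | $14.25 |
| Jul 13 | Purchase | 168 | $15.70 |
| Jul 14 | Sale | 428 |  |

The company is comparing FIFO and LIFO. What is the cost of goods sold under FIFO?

FIFO COGS: 59 @ $13.80 + 65 @ $12.05 + 296 @ $14.25 + 8 @ $15.70 = $5,941.05
LIFO COGS: 168 @ $15.70 + 260 @ $14.25 = $6,342.60

COGS = $5,941.05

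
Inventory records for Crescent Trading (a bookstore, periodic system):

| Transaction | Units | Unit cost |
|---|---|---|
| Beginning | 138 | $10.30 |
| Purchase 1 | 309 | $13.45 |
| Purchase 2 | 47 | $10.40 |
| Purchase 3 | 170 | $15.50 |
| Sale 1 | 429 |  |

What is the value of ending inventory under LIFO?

Ending inventory = $2,726.05

Sale 1 (429) [LIFO — newest first]: 170 @ $15.50 + 47 @ $10.40 + 212 @ $13.45 = $5,975.20
Ending inventory: 138 @ $10.30 + 97 @ $13.45 = $2,726.05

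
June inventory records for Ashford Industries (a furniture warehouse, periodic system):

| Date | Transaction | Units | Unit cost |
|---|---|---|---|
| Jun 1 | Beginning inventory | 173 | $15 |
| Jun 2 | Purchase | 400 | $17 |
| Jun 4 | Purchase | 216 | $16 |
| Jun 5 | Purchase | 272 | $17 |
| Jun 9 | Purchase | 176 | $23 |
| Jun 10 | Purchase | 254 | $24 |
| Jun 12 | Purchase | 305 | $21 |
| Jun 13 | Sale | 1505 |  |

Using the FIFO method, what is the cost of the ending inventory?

Jun 13, 1505 sold [FIFO — oldest first]: 173 @ $15 + 400 @ $17 + 216 @ $16 + 272 @ $17 + 176 @ $23 + 254 @ $24 + 14 @ $21 = $27,913
Ending inventory: 291 @ $21 = $6,111

Ending inventory = $6,111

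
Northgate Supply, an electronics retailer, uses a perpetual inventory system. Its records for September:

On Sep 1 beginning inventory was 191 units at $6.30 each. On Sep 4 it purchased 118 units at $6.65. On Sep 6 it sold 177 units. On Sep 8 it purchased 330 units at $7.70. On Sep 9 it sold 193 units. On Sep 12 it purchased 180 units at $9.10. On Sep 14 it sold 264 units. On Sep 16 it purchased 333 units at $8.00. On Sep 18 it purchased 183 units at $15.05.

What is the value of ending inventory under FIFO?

Sep 6, 177 sold [FIFO — oldest first]: 177 @ $6.30 = $1,115.10
Sep 9, 193 sold [FIFO — oldest first]: 14 @ $6.30 + 118 @ $6.65 + 61 @ $7.70 = $1,342.60
Sep 14, 264 sold [FIFO — oldest first]: 264 @ $7.70 = $2,032.80
Total COGS = $1,115.10 + $1,342.60 + $2,032.80 = $4,490.50
Ending inventory: 5 @ $7.70 + 180 @ $9.10 + 333 @ $8.00 + 183 @ $15.05 = $7,094.65
Check: goods available $11,585.15 = COGS $4,490.50 + ending $7,094.65

Ending inventory = $7,094.65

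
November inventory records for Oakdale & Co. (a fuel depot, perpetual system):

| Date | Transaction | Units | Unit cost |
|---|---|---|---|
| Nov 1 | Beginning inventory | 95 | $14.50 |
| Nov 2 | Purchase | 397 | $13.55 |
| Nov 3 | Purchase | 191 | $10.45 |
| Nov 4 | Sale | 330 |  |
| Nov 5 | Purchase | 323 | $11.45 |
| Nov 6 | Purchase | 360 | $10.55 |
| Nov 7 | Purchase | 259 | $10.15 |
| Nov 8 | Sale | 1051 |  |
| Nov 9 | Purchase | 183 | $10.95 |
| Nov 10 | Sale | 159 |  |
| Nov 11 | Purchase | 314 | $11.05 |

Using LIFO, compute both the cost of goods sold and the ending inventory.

Nov 4, 330 sold [LIFO — newest first]: 191 @ $10.45 + 139 @ $13.55 = $3,879.40
Nov 8, 1051 sold [LIFO — newest first]: 259 @ $10.15 + 360 @ $10.55 + 323 @ $11.45 + 109 @ $13.55 = $11,602.15
Nov 10, 159 sold [LIFO — newest first]: 159 @ $10.95 = $1,741.05
Total COGS = $3,879.40 + $11,602.15 + $1,741.05 = $17,222.60
Ending inventory: 95 @ $14.50 + 149 @ $13.55 + 24 @ $10.95 + 314 @ $11.05 = $7,128.95

COGS = $17,222.60; ending inventory = $7,128.95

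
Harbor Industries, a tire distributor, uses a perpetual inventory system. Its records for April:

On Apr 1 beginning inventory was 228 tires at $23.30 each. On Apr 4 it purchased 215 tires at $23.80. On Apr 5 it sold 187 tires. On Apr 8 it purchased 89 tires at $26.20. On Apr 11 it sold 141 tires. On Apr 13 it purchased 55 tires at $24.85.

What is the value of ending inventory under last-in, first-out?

Ending inventory = $6,119.95

Apr 5, 187 sold [LIFO — newest first]: 187 @ $23.80 = $4,450.60
Apr 11, 141 sold [LIFO — newest first]: 89 @ $26.20 + 28 @ $23.80 + 24 @ $23.30 = $3,557.40
Total COGS = $4,450.60 + $3,557.40 = $8,008.00
Ending inventory: 204 @ $23.30 + 55 @ $24.85 = $6,119.95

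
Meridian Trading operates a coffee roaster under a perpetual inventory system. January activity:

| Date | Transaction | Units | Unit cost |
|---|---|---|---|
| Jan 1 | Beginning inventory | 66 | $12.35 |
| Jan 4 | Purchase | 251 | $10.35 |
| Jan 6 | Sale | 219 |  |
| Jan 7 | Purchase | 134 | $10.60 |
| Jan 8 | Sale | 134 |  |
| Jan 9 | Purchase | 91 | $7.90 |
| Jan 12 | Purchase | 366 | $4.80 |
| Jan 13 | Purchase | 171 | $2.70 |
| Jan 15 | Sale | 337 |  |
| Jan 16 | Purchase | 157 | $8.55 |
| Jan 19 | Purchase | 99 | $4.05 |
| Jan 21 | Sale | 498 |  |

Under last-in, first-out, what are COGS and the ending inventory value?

Jan 6, 219 sold [LIFO — newest first]: 219 @ $10.35 = $2,266.65
Jan 8, 134 sold [LIFO — newest first]: 134 @ $10.60 = $1,420.40
Jan 15, 337 sold [LIFO — newest first]: 171 @ $2.70 + 166 @ $4.80 = $1,258.50
Jan 21, 498 sold [LIFO — newest first]: 99 @ $4.05 + 157 @ $8.55 + 200 @ $4.80 + 42 @ $7.90 = $3,035.10
Total COGS = $2,266.65 + $1,420.40 + $1,258.50 + $3,035.10 = $7,980.65
Ending inventory: 66 @ $12.35 + 32 @ $10.35 + 49 @ $7.90 = $1,533.40

COGS = $7,980.65; ending inventory = $1,533.40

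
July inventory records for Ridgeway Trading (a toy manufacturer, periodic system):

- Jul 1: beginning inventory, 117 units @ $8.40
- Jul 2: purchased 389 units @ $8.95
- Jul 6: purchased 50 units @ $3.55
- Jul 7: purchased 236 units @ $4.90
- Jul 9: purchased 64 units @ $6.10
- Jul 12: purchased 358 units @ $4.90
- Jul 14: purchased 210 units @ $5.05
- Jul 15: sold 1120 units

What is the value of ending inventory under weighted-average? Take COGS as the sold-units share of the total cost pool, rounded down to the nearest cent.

Jul 15, sell 1120: 1120/1424 × $9,003.35 → $7,081.28
Ending inventory (cost pool remaining) = $1,922.07
Check: goods available $9,003.35 = COGS $7,081.28 + ending $1,922.07

Ending inventory = $1,922.07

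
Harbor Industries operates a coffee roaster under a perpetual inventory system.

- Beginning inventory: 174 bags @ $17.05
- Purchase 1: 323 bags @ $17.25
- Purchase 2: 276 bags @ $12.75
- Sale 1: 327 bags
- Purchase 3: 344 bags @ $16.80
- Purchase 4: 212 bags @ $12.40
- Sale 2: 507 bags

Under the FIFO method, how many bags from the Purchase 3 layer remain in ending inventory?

Sale 1 (327) [FIFO — oldest first]: 174 @ $17.05 + 153 @ $17.25 = $5,605.95
Sale 2 (507) [FIFO — oldest first]: 170 @ $17.25 + 276 @ $12.75 + 61 @ $16.80 = $7,476.30
Total COGS = $5,605.95 + $7,476.30 = $13,082.25
Ending inventory: 283 @ $16.80 + 212 @ $12.40 = $7,383.20
Check: goods available $20,465.45 = COGS $13,082.25 + ending $7,383.20

283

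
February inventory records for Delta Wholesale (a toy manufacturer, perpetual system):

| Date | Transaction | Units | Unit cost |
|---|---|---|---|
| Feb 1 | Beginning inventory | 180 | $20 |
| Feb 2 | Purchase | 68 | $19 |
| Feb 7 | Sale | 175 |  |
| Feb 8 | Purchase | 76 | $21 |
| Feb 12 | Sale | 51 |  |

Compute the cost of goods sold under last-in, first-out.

COGS = $4,503

Feb 7, 175 sold [LIFO — newest first]: 68 @ $19 + 107 @ $20 = $3,432
Feb 12, 51 sold [LIFO — newest first]: 51 @ $21 = $1,071
Total COGS = $3,432 + $1,071 = $4,503
Ending inventory: 73 @ $20 + 25 @ $21 = $1,985
Check: goods available $6,488 = COGS $4,503 + ending $1,985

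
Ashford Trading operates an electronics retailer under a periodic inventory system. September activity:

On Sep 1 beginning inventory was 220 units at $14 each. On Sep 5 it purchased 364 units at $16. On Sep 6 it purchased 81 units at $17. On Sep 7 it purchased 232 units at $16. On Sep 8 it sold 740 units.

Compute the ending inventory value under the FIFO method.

Sep 8, 740 sold [FIFO — oldest first]: 220 @ $14 + 364 @ $16 + 81 @ $17 + 75 @ $16 = $11,481
Ending inventory: 157 @ $16 = $2,512
Check: goods available $13,993 = COGS $11,481 + ending $2,512

Ending inventory = $2,512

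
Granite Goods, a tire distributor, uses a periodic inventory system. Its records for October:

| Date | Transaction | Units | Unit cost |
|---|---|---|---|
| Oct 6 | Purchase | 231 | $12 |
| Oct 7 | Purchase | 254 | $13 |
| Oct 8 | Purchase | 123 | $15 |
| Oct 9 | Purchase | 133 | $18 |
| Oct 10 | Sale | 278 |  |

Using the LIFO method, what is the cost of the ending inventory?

Ending inventory = $5,788

Oct 10, 278 sold [LIFO — newest first]: 133 @ $18 + 123 @ $15 + 22 @ $13 = $4,525
Ending inventory: 231 @ $12 + 232 @ $13 = $5,788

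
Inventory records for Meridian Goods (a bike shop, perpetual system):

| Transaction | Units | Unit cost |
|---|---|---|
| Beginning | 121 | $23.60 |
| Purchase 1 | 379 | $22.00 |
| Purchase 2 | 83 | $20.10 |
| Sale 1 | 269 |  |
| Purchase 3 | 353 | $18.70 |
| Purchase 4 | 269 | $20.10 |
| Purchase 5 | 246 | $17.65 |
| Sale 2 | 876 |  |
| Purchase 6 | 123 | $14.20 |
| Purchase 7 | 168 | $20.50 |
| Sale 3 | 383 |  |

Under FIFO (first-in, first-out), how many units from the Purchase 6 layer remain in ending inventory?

Sale 1 (269) [FIFO — oldest first]: 121 @ $23.60 + 148 @ $22.00 = $6,111.60
Sale 2 (876) [FIFO — oldest first]: 231 @ $22.00 + 83 @ $20.10 + 353 @ $18.70 + 209 @ $20.10 = $17,552.30
Sale 3 (383) [FIFO — oldest first]: 60 @ $20.10 + 246 @ $17.65 + 77 @ $14.20 = $6,641.30
Total COGS = $6,111.60 + $17,552.30 + $6,641.30 = $30,305.20
Ending inventory: 46 @ $14.20 + 168 @ $20.50 = $4,097.20
Check: goods available $34,402.40 = COGS $30,305.20 + ending $4,097.20

46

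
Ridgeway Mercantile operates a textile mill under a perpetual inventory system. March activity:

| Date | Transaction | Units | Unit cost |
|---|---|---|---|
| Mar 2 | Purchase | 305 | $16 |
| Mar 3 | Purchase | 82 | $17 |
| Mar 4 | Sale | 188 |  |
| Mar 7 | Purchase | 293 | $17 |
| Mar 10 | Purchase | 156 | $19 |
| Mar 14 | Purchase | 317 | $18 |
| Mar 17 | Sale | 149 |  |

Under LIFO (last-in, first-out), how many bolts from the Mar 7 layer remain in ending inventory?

Mar 4, 188 sold [LIFO — newest first]: 82 @ $17 + 106 @ $16 = $3,090
Mar 17, 149 sold [LIFO — newest first]: 149 @ $18 = $2,682
Total COGS = $3,090 + $2,682 = $5,772
Ending inventory: 199 @ $16 + 293 @ $17 + 156 @ $19 + 168 @ $18 = $14,153

293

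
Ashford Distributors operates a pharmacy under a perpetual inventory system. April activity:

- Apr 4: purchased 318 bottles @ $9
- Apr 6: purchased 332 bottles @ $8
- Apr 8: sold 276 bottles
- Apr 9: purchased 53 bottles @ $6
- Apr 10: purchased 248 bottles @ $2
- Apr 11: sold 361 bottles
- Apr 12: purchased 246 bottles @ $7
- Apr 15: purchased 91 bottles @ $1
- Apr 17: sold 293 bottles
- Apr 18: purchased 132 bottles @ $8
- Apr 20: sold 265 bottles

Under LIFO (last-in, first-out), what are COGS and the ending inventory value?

COGS = $7,176; ending inventory = $2,025

Apr 8, 276 sold [LIFO — newest first]: 276 @ $8 = $2,208
Apr 11, 361 sold [LIFO — newest first]: 248 @ $2 + 53 @ $6 + 56 @ $8 + 4 @ $9 = $1,298
Apr 17, 293 sold [LIFO — newest first]: 91 @ $1 + 202 @ $7 = $1,505
Apr 20, 265 sold [LIFO — newest first]: 132 @ $8 + 44 @ $7 + 89 @ $9 = $2,165
Total COGS = $2,208 + $1,298 + $1,505 + $2,165 = $7,176
Ending inventory: 225 @ $9 = $2,025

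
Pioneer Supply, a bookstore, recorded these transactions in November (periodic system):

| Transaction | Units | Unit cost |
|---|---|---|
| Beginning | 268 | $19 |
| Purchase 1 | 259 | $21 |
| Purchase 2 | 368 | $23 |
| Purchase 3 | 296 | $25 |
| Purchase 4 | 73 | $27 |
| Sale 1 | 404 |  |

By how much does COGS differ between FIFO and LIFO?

FIFO COGS: 268 @ $19 + 136 @ $21 = $7,948
LIFO COGS: 73 @ $27 + 296 @ $25 + 35 @ $23 = $10,176
Difference = |$7,948 − $10,176| = $2,228

$2,228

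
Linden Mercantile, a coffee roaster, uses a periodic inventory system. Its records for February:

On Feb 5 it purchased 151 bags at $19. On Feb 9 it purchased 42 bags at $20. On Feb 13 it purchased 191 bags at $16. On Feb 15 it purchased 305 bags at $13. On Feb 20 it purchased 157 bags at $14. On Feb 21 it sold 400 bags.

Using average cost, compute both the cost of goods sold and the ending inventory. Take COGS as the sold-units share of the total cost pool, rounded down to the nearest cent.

COGS = $6,112.52; ending inventory = $6,815.48

Feb 21, sell 400: 400/846 × $12,928.00 → $6,112.52
Ending inventory (cost pool remaining) = $6,815.48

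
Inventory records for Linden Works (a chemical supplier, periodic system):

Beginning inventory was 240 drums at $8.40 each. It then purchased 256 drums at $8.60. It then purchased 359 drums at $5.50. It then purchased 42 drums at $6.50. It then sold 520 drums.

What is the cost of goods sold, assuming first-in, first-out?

COGS = $4,349.60

Sale 1 (520) [FIFO — oldest first]: 240 @ $8.40 + 256 @ $8.60 + 24 @ $5.50 = $4,349.60
Ending inventory: 335 @ $5.50 + 42 @ $6.50 = $2,115.50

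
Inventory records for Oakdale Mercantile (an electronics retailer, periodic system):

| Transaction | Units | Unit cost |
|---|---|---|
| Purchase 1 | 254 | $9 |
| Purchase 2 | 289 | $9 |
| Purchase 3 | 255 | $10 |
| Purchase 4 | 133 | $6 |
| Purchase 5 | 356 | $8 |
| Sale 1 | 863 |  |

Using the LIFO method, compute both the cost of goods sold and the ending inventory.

Sale 1 (863) [LIFO — newest first]: 356 @ $8 + 133 @ $6 + 255 @ $10 + 119 @ $9 = $7,267
Ending inventory: 254 @ $9 + 170 @ $9 = $3,816
Check: goods available $11,083 = COGS $7,267 + ending $3,816

COGS = $7,267; ending inventory = $3,816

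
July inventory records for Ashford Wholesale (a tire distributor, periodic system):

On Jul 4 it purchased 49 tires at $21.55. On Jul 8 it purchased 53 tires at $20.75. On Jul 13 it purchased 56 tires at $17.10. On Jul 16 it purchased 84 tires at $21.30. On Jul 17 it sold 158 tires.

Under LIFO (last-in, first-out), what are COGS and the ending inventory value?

Jul 17, 158 sold [LIFO — newest first]: 84 @ $21.30 + 56 @ $17.10 + 18 @ $20.75 = $3,120.30
Ending inventory: 49 @ $21.55 + 35 @ $20.75 = $1,782.20

COGS = $3,120.30; ending inventory = $1,782.20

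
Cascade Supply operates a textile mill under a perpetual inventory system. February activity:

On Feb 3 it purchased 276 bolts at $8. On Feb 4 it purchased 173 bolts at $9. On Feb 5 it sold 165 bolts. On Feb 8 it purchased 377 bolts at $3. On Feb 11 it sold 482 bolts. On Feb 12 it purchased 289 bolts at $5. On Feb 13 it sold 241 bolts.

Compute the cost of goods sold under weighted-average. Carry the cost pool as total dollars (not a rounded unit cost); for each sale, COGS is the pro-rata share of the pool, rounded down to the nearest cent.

COGS = $5,178.75

After Feb 3: 276 on hand, pool $2,208.00 (≈ $8.0000 each)
After Feb 4: 449 on hand, pool $3,765.00 (≈ $8.3853 each)
Feb 5, sell 165: 165/449 × $3,765.00 → $1,383.57
After Feb 8: 661 on hand, pool $3,512.43 (≈ $5.3138 each)
Feb 11, sell 482: 482/661 × $3,512.43 → $2,561.25
After Feb 12: 468 on hand, pool $2,396.18 (≈ $5.1200 each)
Feb 13, sell 241: 241/468 × $2,396.18 → $1,233.93
Total COGS = $1,383.57 + $2,561.25 + $1,233.93 = $5,178.75
Ending inventory (cost pool remaining) = $1,162.25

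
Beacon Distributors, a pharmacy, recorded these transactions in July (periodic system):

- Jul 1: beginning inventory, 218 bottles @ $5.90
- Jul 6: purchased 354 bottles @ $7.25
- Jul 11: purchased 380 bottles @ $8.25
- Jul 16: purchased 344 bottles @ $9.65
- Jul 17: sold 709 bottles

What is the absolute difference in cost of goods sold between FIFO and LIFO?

$1,347.90

FIFO COGS: 218 @ $5.90 + 354 @ $7.25 + 137 @ $8.25 = $4,982.95
LIFO COGS: 344 @ $9.65 + 365 @ $8.25 = $6,330.85
Difference = |$4,982.95 − $6,330.85| = $1,347.90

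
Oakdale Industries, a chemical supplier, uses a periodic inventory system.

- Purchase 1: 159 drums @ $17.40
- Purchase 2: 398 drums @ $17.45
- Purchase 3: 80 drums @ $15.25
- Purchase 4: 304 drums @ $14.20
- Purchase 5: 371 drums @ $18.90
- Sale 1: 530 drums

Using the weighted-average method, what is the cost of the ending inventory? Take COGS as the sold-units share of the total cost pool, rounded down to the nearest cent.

Sale 1, sell 530: 530/1312 × $22,260.40 → $8,992.38
Ending inventory (cost pool remaining) = $13,268.02
Check: goods available $22,260.40 = COGS $8,992.38 + ending $13,268.02

Ending inventory = $13,268.02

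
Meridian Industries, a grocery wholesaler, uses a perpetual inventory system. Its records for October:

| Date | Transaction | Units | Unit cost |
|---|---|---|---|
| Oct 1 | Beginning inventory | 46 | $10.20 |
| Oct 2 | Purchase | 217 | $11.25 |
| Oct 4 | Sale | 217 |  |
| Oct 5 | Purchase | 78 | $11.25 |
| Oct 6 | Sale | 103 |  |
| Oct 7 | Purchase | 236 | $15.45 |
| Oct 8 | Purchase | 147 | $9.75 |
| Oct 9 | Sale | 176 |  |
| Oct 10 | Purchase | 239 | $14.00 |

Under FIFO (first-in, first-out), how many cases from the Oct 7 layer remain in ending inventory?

81

Oct 4, 217 sold [FIFO — oldest first]: 46 @ $10.20 + 171 @ $11.25 = $2,392.95
Oct 6, 103 sold [FIFO — oldest first]: 46 @ $11.25 + 57 @ $11.25 = $1,158.75
Oct 9, 176 sold [FIFO — oldest first]: 21 @ $11.25 + 155 @ $15.45 = $2,631.00
Total COGS = $2,392.95 + $1,158.75 + $2,631.00 = $6,182.70
Ending inventory: 81 @ $15.45 + 147 @ $9.75 + 239 @ $14.00 = $6,030.70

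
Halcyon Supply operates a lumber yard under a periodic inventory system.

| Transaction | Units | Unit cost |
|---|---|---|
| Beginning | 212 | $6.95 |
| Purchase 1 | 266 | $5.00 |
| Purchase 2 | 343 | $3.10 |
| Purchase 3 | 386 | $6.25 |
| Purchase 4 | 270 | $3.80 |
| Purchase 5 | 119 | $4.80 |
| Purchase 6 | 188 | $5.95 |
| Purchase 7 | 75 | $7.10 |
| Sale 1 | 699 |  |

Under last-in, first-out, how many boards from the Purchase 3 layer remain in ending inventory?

339

Sale 1 (699) [LIFO — newest first]: 75 @ $7.10 + 188 @ $5.95 + 119 @ $4.80 + 270 @ $3.80 + 47 @ $6.25 = $3,542.05
Ending inventory: 212 @ $6.95 + 266 @ $5.00 + 343 @ $3.10 + 339 @ $6.25 = $5,985.45
Check: goods available $9,527.50 = COGS $3,542.05 + ending $5,985.45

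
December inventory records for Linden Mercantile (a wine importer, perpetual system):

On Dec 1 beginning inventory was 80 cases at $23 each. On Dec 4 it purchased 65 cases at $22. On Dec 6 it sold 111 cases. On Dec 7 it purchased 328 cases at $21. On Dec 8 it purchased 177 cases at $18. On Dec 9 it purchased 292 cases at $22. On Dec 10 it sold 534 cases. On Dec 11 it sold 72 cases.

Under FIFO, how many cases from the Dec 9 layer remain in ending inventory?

Dec 6, 111 sold [FIFO — oldest first]: 80 @ $23 + 31 @ $22 = $2,522
Dec 10, 534 sold [FIFO — oldest first]: 34 @ $22 + 328 @ $21 + 172 @ $18 = $10,732
Dec 11, 72 sold [FIFO — oldest first]: 5 @ $18 + 67 @ $22 = $1,564
Total COGS = $2,522 + $10,732 + $1,564 = $14,818
Ending inventory: 225 @ $22 = $4,950

225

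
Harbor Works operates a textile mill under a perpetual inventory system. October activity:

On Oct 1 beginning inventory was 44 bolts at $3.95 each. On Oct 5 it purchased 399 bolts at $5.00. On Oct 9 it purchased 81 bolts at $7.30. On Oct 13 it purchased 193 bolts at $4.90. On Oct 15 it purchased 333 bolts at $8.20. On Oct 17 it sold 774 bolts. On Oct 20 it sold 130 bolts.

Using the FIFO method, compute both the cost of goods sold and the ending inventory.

Oct 17, 774 sold [FIFO — oldest first]: 44 @ $3.95 + 399 @ $5.00 + 81 @ $7.30 + 193 @ $4.90 + 57 @ $8.20 = $4,173.20
Oct 20, 130 sold [FIFO — oldest first]: 130 @ $8.20 = $1,066.00
Total COGS = $4,173.20 + $1,066.00 = $5,239.20
Ending inventory: 146 @ $8.20 = $1,197.20
Check: goods available $6,436.40 = COGS $5,239.20 + ending $1,197.20

COGS = $5,239.20; ending inventory = $1,197.20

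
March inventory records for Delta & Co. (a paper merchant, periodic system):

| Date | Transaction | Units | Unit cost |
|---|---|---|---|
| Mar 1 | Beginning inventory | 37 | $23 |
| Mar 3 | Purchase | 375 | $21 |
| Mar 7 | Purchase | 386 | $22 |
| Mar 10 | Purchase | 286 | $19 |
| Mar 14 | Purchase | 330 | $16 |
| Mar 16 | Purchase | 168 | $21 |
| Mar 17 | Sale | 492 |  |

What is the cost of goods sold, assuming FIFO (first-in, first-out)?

COGS = $10,486

Mar 17, 492 sold [FIFO — oldest first]: 37 @ $23 + 375 @ $21 + 80 @ $22 = $10,486
Ending inventory: 306 @ $22 + 286 @ $19 + 330 @ $16 + 168 @ $21 = $20,974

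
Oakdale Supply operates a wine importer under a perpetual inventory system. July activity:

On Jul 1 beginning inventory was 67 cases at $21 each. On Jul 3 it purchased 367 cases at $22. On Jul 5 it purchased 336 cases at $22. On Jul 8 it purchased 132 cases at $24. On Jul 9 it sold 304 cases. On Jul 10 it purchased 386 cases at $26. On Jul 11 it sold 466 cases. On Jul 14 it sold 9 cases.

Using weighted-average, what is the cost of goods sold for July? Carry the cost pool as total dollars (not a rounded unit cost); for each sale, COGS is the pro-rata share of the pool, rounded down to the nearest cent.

COGS = $18,012.75

After Jul 1: 67 on hand, pool $1,407.00 (≈ $21.0000 each)
After Jul 3: 434 on hand, pool $9,481.00 (≈ $21.8456 each)
After Jul 5: 770 on hand, pool $16,873.00 (≈ $21.9130 each)
After Jul 8: 902 on hand, pool $20,041.00 (≈ $22.2184 each)
Jul 9, sell 304: 304/902 × $20,041.00 → $6,754.39
After Jul 10: 984 on hand, pool $23,322.61 (≈ $23.7018 each)
Jul 11, sell 466: 466/984 × $23,322.61 → $11,045.05
Jul 14, sell 9: 9/518 × $12,277.56 → $213.31
Total COGS = $6,754.39 + $11,045.05 + $213.31 = $18,012.75
Ending inventory (cost pool remaining) = $12,064.25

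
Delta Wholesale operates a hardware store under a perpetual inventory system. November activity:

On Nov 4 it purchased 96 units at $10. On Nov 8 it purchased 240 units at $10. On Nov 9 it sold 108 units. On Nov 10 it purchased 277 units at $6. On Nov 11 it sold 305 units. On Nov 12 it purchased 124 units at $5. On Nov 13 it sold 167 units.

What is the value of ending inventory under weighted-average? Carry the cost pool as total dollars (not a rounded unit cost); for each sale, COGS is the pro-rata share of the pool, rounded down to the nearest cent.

After Nov 4: 96 on hand, pool $960.00 (≈ $10.0000 each)
After Nov 8: 336 on hand, pool $3,360.00 (≈ $10.0000 each)
Nov 9, sell 108: 108/336 × $3,360.00 → $1,080.00
After Nov 10: 505 on hand, pool $3,942.00 (≈ $7.8059 each)
Nov 11, sell 305: 305/505 × $3,942.00 → $2,380.81
After Nov 12: 324 on hand, pool $2,181.19 (≈ $6.7321 each)
Nov 13, sell 167: 167/324 × $2,181.19 → $1,124.25
Total COGS = $1,080.00 + $2,380.81 + $1,124.25 = $4,585.06
Ending inventory (cost pool remaining) = $1,056.94

Ending inventory = $1,056.94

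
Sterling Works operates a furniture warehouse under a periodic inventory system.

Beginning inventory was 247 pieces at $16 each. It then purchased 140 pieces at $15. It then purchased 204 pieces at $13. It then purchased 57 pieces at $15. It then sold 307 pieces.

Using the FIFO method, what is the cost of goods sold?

Sale 1 (307) [FIFO — oldest first]: 247 @ $16 + 60 @ $15 = $4,852
Ending inventory: 80 @ $15 + 204 @ $13 + 57 @ $15 = $4,707

COGS = $4,852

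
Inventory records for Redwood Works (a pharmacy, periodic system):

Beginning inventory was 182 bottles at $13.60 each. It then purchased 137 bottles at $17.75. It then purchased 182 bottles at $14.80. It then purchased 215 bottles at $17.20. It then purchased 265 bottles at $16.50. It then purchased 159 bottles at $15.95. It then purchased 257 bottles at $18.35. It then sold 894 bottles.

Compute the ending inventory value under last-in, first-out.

Ending inventory = $7,634.95

Sale 1 (894) [LIFO — newest first]: 257 @ $18.35 + 159 @ $15.95 + 265 @ $16.50 + 213 @ $17.20 = $15,288.10
Ending inventory: 182 @ $13.60 + 137 @ $17.75 + 182 @ $14.80 + 2 @ $17.20 = $7,634.95
Check: goods available $22,923.05 = COGS $15,288.10 + ending $7,634.95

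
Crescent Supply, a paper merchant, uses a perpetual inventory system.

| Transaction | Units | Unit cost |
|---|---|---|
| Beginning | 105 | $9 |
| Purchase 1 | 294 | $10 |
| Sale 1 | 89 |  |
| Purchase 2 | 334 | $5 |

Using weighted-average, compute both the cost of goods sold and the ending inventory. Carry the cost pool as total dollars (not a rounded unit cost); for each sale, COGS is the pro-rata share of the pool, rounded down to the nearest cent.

COGS = $866.57; ending inventory = $4,688.43

After Beginning: 105 on hand, pool $945.00 (≈ $9.0000 each)
After Purchase 1: 399 on hand, pool $3,885.00 (≈ $9.7368 each)
Sale 1, sell 89: 89/399 × $3,885.00 → $866.57
After Purchase 2: 644 on hand, pool $4,688.43 (≈ $7.2802 each)
Ending inventory (cost pool remaining) = $4,688.43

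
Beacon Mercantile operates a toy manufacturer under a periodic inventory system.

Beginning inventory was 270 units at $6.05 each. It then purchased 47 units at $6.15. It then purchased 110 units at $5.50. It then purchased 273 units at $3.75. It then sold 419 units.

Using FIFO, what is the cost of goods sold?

Sale 1 (419) [FIFO — oldest first]: 270 @ $6.05 + 47 @ $6.15 + 102 @ $5.50 = $2,483.55
Ending inventory: 8 @ $5.50 + 273 @ $3.75 = $1,067.75
Check: goods available $3,551.30 = COGS $2,483.55 + ending $1,067.75

COGS = $2,483.55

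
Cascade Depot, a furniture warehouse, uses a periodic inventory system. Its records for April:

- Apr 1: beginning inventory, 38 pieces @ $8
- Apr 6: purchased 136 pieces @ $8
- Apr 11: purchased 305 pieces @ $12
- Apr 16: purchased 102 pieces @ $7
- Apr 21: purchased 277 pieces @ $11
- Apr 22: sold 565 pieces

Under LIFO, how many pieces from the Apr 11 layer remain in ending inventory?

119

Apr 22, 565 sold [LIFO — newest first]: 277 @ $11 + 102 @ $7 + 186 @ $12 = $5,993
Ending inventory: 38 @ $8 + 136 @ $8 + 119 @ $12 = $2,820
Check: goods available $8,813 = COGS $5,993 + ending $2,820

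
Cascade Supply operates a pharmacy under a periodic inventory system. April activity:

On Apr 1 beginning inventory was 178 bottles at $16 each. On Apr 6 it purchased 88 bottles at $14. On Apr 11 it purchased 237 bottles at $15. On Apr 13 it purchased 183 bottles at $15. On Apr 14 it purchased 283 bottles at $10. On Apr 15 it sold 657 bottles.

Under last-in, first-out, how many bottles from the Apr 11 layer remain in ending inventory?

Apr 15, 657 sold [LIFO — newest first]: 283 @ $10 + 183 @ $15 + 191 @ $15 = $8,440
Ending inventory: 178 @ $16 + 88 @ $14 + 46 @ $15 = $4,770
Check: goods available $13,210 = COGS $8,440 + ending $4,770

46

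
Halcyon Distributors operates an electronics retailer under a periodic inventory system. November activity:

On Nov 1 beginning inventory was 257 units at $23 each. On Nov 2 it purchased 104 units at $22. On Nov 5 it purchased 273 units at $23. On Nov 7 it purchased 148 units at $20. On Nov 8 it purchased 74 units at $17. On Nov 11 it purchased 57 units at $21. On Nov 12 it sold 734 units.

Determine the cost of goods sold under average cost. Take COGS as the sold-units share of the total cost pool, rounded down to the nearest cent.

Nov 12, sell 734: 734/913 × $19,893.00 → $15,992.83
Ending inventory (cost pool remaining) = $3,900.17

COGS = $15,992.83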